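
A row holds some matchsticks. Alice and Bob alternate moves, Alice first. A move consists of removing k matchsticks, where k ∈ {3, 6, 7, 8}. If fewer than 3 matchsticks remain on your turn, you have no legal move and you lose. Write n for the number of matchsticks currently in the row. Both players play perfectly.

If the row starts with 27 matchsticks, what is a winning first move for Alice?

Remove 3, leaving 24.

Compute win/loss labels from the base case upward. A position with no move is L. Any other position is W if it can reach an L in one move, else L.
n=0: no move → L
n=1: no move → L
n=2: no move → L
n=3: can move to 0, which is L ⇒ W
n=4: can move to 1, which is L ⇒ W
n=5: can move to 2, which is L ⇒ W
n=6: can move to 0, which is L ⇒ W
n=7: can move to 1, which is L ⇒ W
n=8: can move to 2, which is L ⇒ W
n=9: can move to 2, which is L ⇒ W
n=10: can move to 2, which is L ⇒ W
n=11: moves to 8(W), 5(W), 4(W), 3(W); every one is W ⇒ L
n=12: moves to 9(W), 6(W), 5(W), 4(W); every one is W ⇒ L
n=13: moves to 10(W), 7(W), 6(W), 5(W); every one is W ⇒ L
n=14: can move to 11, which is L ⇒ W
n=15: can move to 12, which is L ⇒ W
n=16: can move to 13, which is L ⇒ W
n=17: can move to 11, which is L ⇒ W
n=18: can move to 12, which is L ⇒ W
n=19: can move to 13, which is L ⇒ W
n=20: can move to 13, which is L ⇒ W
n=21: can move to 13, which is L ⇒ W
n=22: moves to 19(W), 16(W), 15(W), 14(W); every one is W ⇒ L
n=23: moves to 20(W), 17(W), 16(W), 15(W); every one is W ⇒ L
n=24: moves to 21(W), 18(W), 17(W), 16(W); every one is W ⇒ L
n=25: can move to 22, which is L ⇒ W
n=26: can move to 23, which is L ⇒ W
n=27: can move to 24, which is L ⇒ W
From 27, the L positions reachable in one move are: 24.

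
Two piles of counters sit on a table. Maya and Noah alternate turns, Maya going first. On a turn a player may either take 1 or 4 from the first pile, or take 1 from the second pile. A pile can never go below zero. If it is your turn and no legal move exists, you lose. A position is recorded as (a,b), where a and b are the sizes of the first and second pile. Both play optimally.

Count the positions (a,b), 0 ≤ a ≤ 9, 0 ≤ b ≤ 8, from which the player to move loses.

Label each position W (a win for the player to move) or L (a loss). A position with no legal move is L; any other position is W exactly when some move reaches an L, and L when every move reaches a W.
Every move lowers a or b (never raises either), so fill the grid row by row in increasing a, and left to right within a row: each cell's successors are then already labelled.
      b=0  b=1  b=2  b=3  b=4  b=5  b=6  b=7  b=8
a=0:    L    W    L    W    L    W    L    W    L
a=1:    W    L    W    L    W    L    W    L    W
a=2:    L    W    L    W    L    W    L    W    L
a=3:    W    L    W    L    W    L    W    L    W
a=4:    W    W    W    W    W    W    W    W    W
a=5:    L    W    L    W    L    W    L    W    L
a=6:    W    L    W    L    W    L    W    L    W
a=7:    L    W    L    W    L    W    L    W    L
a=8:    W    L    W    L    W    L    W    L    W
a=9:    W    W    W    W    W    W    W    W    W
Cells with no legal move (terminal, hence L): (0,0).
The remaining L cells, each justified by listing all of its moves:
(0,2): the only move is to (0,1)(W), a W ⇒ L
(0,4): the only move is to (0,3)(W), a W ⇒ L
(0,6): the only move is to (0,5)(W), a W ⇒ L
(0,8): the only move is to (0,7)(W), a W ⇒ L
(1,1): moves to (0,1)(W), (1,0)(W); every one is W ⇒ L
(1,3): moves to (0,3)(W), (1,2)(W); every one is W ⇒ L
(1,5): moves to (0,5)(W), (1,4)(W); every one is W ⇒ L
(1,7): moves to (0,7)(W), (1,6)(W); every one is W ⇒ L
(2,0): the only move is to (1,0)(W), a W ⇒ L
(2,2): moves to (1,2)(W), (2,1)(W); every one is W ⇒ L
(2,4): moves to (1,4)(W), (2,3)(W); every one is W ⇒ L
(2,6): moves to (1,6)(W), (2,5)(W); every one is W ⇒ L
(2,8): moves to (1,8)(W), (2,7)(W); every one is W ⇒ L
(3,1): moves to (2,1)(W), (3,0)(W); every one is W ⇒ L
(3,3): moves to (2,3)(W), (3,2)(W); every one is W ⇒ L
(3,5): moves to (2,5)(W), (3,4)(W); every one is W ⇒ L
(3,7): moves to (2,7)(W), (3,6)(W); every one is W ⇒ L
(5,0): moves to (4,0)(W), (1,0)(W); every one is W ⇒ L
(5,2): moves to (4,2)(W), (1,2)(W), (5,1)(W); every one is W ⇒ L
(5,4): moves to (4,4)(W), (1,4)(W), (5,3)(W); every one is W ⇒ L
(5,6): moves to (4,6)(W), (1,6)(W), (5,5)(W); every one is W ⇒ L
(5,8): moves to (4,8)(W), (1,8)(W), (5,7)(W); every one is W ⇒ L
(6,1): moves to (5,1)(W), (2,1)(W), (6,0)(W); every one is W ⇒ L
(6,3): moves to (5,3)(W), (2,3)(W), (6,2)(W); every one is W ⇒ L
(6,5): moves to (5,5)(W), (2,5)(W), (6,4)(W); every one is W ⇒ L
(6,7): moves to (5,7)(W), (2,7)(W), (6,6)(W); every one is W ⇒ L
(7,0): moves to (6,0)(W), (3,0)(W); every one is W ⇒ L
(7,2): moves to (6,2)(W), (3,2)(W), (7,1)(W); every one is W ⇒ L
(7,4): moves to (6,4)(W), (3,4)(W), (7,3)(W); every one is W ⇒ L
(7,6): moves to (6,6)(W), (3,6)(W), (7,5)(W); every one is W ⇒ L
(7,8): moves to (6,8)(W), (3,8)(W), (7,7)(W); every one is W ⇒ L
(8,1): moves to (7,1)(W), (4,1)(W), (8,0)(W); every one is W ⇒ L
(8,3): moves to (7,3)(W), (4,3)(W), (8,2)(W); every one is W ⇒ L
(8,5): moves to (7,5)(W), (4,5)(W), (8,4)(W); every one is W ⇒ L
(8,7): moves to (7,7)(W), (4,7)(W), (8,6)(W); every one is W ⇒ L
Every other cell has at least one move into one of the L cells above, so it is W.
L cells per row: a=0: 5, a=1: 4, a=2: 5, a=3: 4, a=4: 0, a=5: 5, a=6: 4, a=7: 5, a=8: 4, a=9: 0; total 36.

36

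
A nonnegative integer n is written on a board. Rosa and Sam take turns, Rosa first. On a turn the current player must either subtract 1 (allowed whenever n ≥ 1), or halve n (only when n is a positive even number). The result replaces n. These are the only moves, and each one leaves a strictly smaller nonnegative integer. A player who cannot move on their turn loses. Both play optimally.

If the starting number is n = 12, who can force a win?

Use the standard recursion: the mover loses at a terminal position; elsewhere, the mover wins exactly when some move hands the opponent an L position.
n=0: no move → L
n=1: reaches L-position 0 → W
n=2: only reaches 1(W), which is W → L
n=3: reaches L-position 2 → W
n=4: reaches L-position 2 → W
n=5: only reaches 4(W), which is W → L
n=6: reaches L-position 5 → W
n=7: only reaches 6(W), which is W → L
n=8: reaches L-position 7 → W
n=9: only reaches 8(W), which is W → L
n=10: reaches L-position 5 → W
n=11: only reaches 10(W), which is W → L
n=12: reaches L-position 11 → W
The starting position 12 is W: Rosa should move to 11, handing over an L position.

Rosa wins.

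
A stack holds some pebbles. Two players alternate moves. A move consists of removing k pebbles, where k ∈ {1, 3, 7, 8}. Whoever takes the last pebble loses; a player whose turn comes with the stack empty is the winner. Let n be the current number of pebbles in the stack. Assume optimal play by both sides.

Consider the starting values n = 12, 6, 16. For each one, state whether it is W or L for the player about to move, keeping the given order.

Positions with no move are W. A position that does have a move is losing for the player to move precisely when every available move leads to a winning position for the opponent. Fill in the labels:
n=0: no move; the opponent has just taken the last pebble and therefore loses → W
n=1: →0(W) only, which is W, so L
n=2: →1(L), so W
n=3: →2(W), 0(W) — all W, so L
n=4: →3(L), so W
n=5: →4(W), 2(W) — all W, so L
n=6: →5(L), so W
n=7: →6(W), 4(W), 0(W) — all W, so L
n=8: →7(L), so W
n=9: →1(L), so W
n=10: →7(L), so W
n=11: →3(L), so W
n=12: →5(L), so W
n=13: →5(L), so W
n=14: →7(L), so W
n=15: →7(L), so W
n=16: →15(W), 13(W), 9(W), 8(W) — all W, so L

12: W, 6: W, 16: L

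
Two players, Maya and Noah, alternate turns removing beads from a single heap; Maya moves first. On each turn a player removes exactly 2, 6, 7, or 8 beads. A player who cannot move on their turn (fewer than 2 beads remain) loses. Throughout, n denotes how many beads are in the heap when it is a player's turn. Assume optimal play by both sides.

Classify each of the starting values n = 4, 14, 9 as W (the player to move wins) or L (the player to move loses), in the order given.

4: L, 14: L, 9: W

Build the W/L table. Terminal = L. A non-terminal position is W if it has a move to some L; otherwise it is L.
n=0: no move → L
n=1: no move → L
n=2: W (go to 0, an L position)
n=3: W (go to 1, an L position)
n=4: L (sole option 2(W) is W)
n=5: L (sole option 3(W) is W)
n=6: W (go to 4, an L position)
n=7: W (go to 5, an L position)
n=8: W (go to 1, an L position)
n=9: W (go to 1, an L position)
n=10: W (go to 4, an L position)
n=11: W (go to 5, an L position)
n=12: W (go to 5, an L position)
n=13: W (go to 5, an L position)
n=14: L (options 12(W), 8(W), 7(W), 6(W) are all W)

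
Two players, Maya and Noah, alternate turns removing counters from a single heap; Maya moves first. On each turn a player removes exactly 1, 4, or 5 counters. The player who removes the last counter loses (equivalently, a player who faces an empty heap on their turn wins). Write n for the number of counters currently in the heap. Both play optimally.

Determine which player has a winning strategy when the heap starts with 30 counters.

Maya wins.

Use the standard recursion: the mover wins at a terminal position; elsewhere, the mover wins exactly when some move hands the opponent an L position.
n=0: no move; the opponent has just taken the last counter and therefore loses → W
n=1: →0(W) only, which is W, so L
n=2: →1(L), so W
n=3: →2(W) only, which is W, so L
n=4: →3(L), so W
n=5: →1(L), so W
n=6: →1(L), so W
n=7: →3(L), so W
n=8: →3(L), so W
n=9: →8(W), 5(W), 4(W) — all W, so L
n=10: →9(L), so W
n=11: →10(W), 7(W), 6(W) — all W, so L
n=12: →11(L), so W
n=13: →9(L), so W
n=14: →9(L), so W
n=15: →11(L), so W
n=16: →11(L), so W
n=17: →16(W), 13(W), 12(W) — all W, so L
n=18: →17(L), so W
n=19: →18(W), 15(W), 14(W) — all W, so L
n=20: →19(L), so W
n=21: →17(L), so W
n=22: →17(L), so W
n=23: →19(L), so W
n=24: →19(L), so W
n=25: →24(W), 21(W), 20(W) — all W, so L
n=26: →25(L), so W
n=27: →26(W), 23(W), 22(W) — all W, so L
n=28: →27(L), so W
n=29: →25(L), so W
n=30: →25(L), so W
From 30 Maya can remove 5, leaving 25, reaching an L position.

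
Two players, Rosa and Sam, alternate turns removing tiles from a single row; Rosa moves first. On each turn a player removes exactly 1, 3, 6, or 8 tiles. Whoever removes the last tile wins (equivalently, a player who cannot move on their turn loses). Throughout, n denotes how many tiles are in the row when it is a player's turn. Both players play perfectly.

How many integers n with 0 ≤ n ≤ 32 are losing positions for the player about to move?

12

Build the W/L table. Terminal = L. A non-terminal position is W if it has a move to some L; otherwise it is L.
n=0: no move → L
n=1: →0(L), so W
n=2: →1(W) only, which is W, so L
n=3: →2(L), so W
n=4: →3(W), 1(W) — all W, so L
n=5: →4(L), so W
n=6: →0(L), so W
n=7: →4(L), so W
n=8: →2(L), so W
n=9: →8(W), 6(W), 3(W), 1(W) — all W, so L
n=10: →9(L), so W
n=11: →10(W), 8(W), 5(W), 3(W) — all W, so L
n=12: →11(L), so W
n=13: →12(W), 10(W), 7(W), 5(W) — all W, so L
n=14: →13(L), so W
n=15: →9(L), so W
n=16: →13(L), so W
n=17: →11(L), so W
n=18: →17(W), 15(W), 12(W), 10(W) — all W, so L
n=19: →18(L), so W
n=20: →19(W), 17(W), 14(W), 12(W) — all W, so L
n=21: →20(L), so W
n=22: →21(W), 19(W), 16(W), 14(W) — all W, so L
n=23: →22(L), so W
n=24: →18(L), so W
n=25: →22(L), so W
n=26: →20(L), so W
n=27: →26(W), 24(W), 21(W), 19(W) — all W, so L
n=28: →27(L), so W
n=29: →28(W), 26(W), 23(W), 21(W) — all W, so L
n=30: →29(L), so W
n=31: →30(W), 28(W), 25(W), 23(W) — all W, so L
n=32: →31(L), so W
L entries with 0 ≤ n ≤ 32: n = 0, 2, 4, 9, 11, 13, 18, 20, 22, 27, 29, 31; that makes 12.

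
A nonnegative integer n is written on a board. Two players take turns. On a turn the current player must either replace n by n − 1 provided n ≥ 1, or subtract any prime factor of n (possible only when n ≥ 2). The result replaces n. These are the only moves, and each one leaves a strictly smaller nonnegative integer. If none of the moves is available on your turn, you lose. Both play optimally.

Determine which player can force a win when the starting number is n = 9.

The first player wins.

Use the standard recursion: the mover loses at a terminal position; elsewhere, the mover wins exactly when some move hands the opponent an L position.
n=0: no move → L
n=1: can move to 0, which is L ⇒ W
n=2: can move to 0, which is L ⇒ W
n=3: can move to 0, which is L ⇒ W
n=4: moves to 2(W), 3(W); every one is W ⇒ L
n=5: can move to 0, which is L ⇒ W
n=6: can move to 4, which is L ⇒ W
n=7: can move to 0, which is L ⇒ W
n=8: moves to 6(W), 7(W); every one is W ⇒ L
n=9: can move to 8, which is L ⇒ W
The starting position 9 is W: the player to move should move to 8, handing over an L position.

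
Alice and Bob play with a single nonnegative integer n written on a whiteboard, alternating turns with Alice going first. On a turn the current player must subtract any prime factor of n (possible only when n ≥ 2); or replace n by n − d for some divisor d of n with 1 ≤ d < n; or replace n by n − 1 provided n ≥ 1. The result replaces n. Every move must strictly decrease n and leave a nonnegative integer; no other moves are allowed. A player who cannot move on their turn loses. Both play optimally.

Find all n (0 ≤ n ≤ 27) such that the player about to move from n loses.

Compute win/loss labels from the base case upward. A position with no move is L. Any other position is W if it can reach an L in one move, else L.
n=0: no move → L
n=1: can move to 0, which is L ⇒ W
n=2: can move to 0, which is L ⇒ W
n=3: can move to 0, which is L ⇒ W
n=4: moves to 2(W), 3(W); every one is W ⇒ L
n=5: can move to 0, which is L ⇒ W
n=6: can move to 4, which is L ⇒ W
n=7: can move to 0, which is L ⇒ W
n=8: can move to 4, which is L ⇒ W
n=9: moves to 6(W), 8(W); every one is W ⇒ L
n=10: can move to 9, which is L ⇒ W
n=11: can move to 0, which is L ⇒ W
n=12: can move to 9, which is L ⇒ W
n=13: can move to 0, which is L ⇒ W
n=14: moves to 7(W), 12(W), 13(W); every one is W ⇒ L
n=15: can move to 14, which is L ⇒ W
n=16: can move to 14, which is L ⇒ W
n=17: can move to 0, which is L ⇒ W
n=18: can move to 9, which is L ⇒ W
n=19: can move to 0, which is L ⇒ W
n=20: moves to 10(W), 15(W), 16(W), 18(W), 19(W); every one is W ⇒ L
n=21: can move to 14, which is L ⇒ W
n=22: can move to 20, which is L ⇒ W
n=23: can move to 0, which is L ⇒ W
n=24: can move to 20, which is L ⇒ W
n=25: can move to 20, which is L ⇒ W
n=26: moves to 13(W), 24(W), 25(W); every one is W ⇒ L
n=27: can move to 26, which is L ⇒ W
Reading off the rows marked L gives the requested list; there are 6 such values of n.

0, 4, 9, 14, 20, 26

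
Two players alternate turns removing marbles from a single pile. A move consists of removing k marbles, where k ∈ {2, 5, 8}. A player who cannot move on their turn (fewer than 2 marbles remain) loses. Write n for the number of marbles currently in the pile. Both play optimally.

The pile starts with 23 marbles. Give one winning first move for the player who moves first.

Remove 2, leaving 21.

Label each position W (a win for the player to move) or L (a loss). A position with no legal move is L; any other position is W exactly when some move reaches an L, and L when every move reaches a W.
n=0: no move → L
n=1: no move → L
n=2: W (go to 0, an L position)
n=3: W (go to 1, an L position)
n=4: L (sole option 2(W) is W)
n=5: W (go to 0, an L position)
n=6: W (go to 4, an L position)
n=7: L (options 5(W), 2(W) are all W)
n=8: W (go to 0, an L position)
n=9: W (go to 7, an L position)
n=10: L (options 8(W), 5(W), 2(W) are all W)
n=11: L (options 9(W), 6(W), 3(W) are all W)
n=12: W (go to 10, an L position)
n=13: W (go to 11, an L position)
n=14: L (options 12(W), 9(W), 6(W) are all W)
n=15: W (go to 10, an L position)
n=16: W (go to 14, an L position)
n=17: L (options 15(W), 12(W), 9(W) are all W)
n=18: W (go to 10, an L position)
n=19: W (go to 17, an L position)
n=20: L (options 18(W), 15(W), 12(W) are all W)
n=21: L (options 19(W), 16(W), 13(W) are all W)
n=22: W (go to 20, an L position)
n=23: W (go to 21, an L position)
From 23, the L positions reachable in one move are: 21.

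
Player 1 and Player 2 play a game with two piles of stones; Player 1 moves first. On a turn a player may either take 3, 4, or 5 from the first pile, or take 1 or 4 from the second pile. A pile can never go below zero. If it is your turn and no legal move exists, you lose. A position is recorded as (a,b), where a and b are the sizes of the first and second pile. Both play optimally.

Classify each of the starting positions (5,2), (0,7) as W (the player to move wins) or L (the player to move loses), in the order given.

Compute win/loss labels from the base case upward. A position with no move is L. Any other position is W if it can reach an L in one move, else L.
No move ever increases a pile, so every position that can arise here has a ≤ 5 and b ≤ 7; it is enough to label the cells with 0 ≤ a ≤ 5 and 0 ≤ b ≤ 7.
Every move lowers a or b (never raises either), so fill the grid row by row in increasing a, and left to right within a row: each cell's successors are then already labelled.
      b=0  b=1  b=2  b=3  b=4  b=5  b=6  b=7
a=0:    L    W    L    W    W    L    W    L
a=1:    L    W    L    W    W    L    W    L
a=2:    L    W    L    W    W    L    W    L
a=3:    W    L    W    L    W    W    L    W
a=4:    W    L    W    L    W    W    L    W
a=5:    W    L    W    L    W    W    L    W
Cells with no legal move (terminal, hence L): (0,0), (1,0), (2,0).
The remaining L cells, each justified by listing all of its moves:
(0,2): only reaches (0,1)(W), which is W → L
(0,5): only reaches (0,4)(W), (0,1)(W), all W → L
(0,7): only reaches (0,6)(W), (0,3)(W), all W → L
(1,2): only reaches (1,1)(W), which is W → L
(1,5): only reaches (1,4)(W), (1,1)(W), all W → L
(1,7): only reaches (1,6)(W), (1,3)(W), all W → L
(2,2): only reaches (2,1)(W), which is W → L
(2,5): only reaches (2,4)(W), (2,1)(W), all W → L
(2,7): only reaches (2,6)(W), (2,3)(W), all W → L
(3,1): only reaches (0,1)(W), (3,0)(W), all W → L
(3,3): only reaches (0,3)(W), (3,2)(W), all W → L
(3,6): only reaches (0,6)(W), (3,5)(W), (3,2)(W), all W → L
(4,1): only reaches (1,1)(W), (0,1)(W), (4,0)(W), all W → L
(4,3): only reaches (1,3)(W), (0,3)(W), (4,2)(W), all W → L
(4,6): only reaches (1,6)(W), (0,6)(W), (4,5)(W), (4,2)(W), all W → L
(5,1): only reaches (2,1)(W), (1,1)(W), (0,1)(W), (5,0)(W), all W → L
(5,3): only reaches (2,3)(W), (1,3)(W), (0,3)(W), (5,2)(W), all W → L
(5,6): only reaches (2,6)(W), (1,6)(W), (0,6)(W), (5,5)(W), (5,2)(W), all W → L
Every other cell has at least one move into one of the L cells above, so it is W.
(5,2): the move to (2,2) reaches an L cell, so W
(0,7): one of the L cells justified above, so L

(5,2): W, (0,7): L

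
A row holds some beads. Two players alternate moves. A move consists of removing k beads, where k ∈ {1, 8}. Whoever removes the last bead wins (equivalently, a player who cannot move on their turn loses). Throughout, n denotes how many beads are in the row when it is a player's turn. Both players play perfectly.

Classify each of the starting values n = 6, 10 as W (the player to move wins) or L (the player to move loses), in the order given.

Build the W/L table. Terminal = L. A non-terminal position is W if it has a move to some L; otherwise it is L.
n=0: no move → L
n=1: W (go to 0, an L position)
n=2: L (sole option 1(W) is W)
n=3: W (go to 2, an L position)
n=4: L (sole option 3(W) is W)
n=5: W (go to 4, an L position)
n=6: L (sole option 5(W) is W)
n=7: W (go to 6, an L position)
n=8: W (go to 0, an L position)
n=9: L (options 8(W), 1(W) are all W)
n=10: W (go to 9, an L position)

6: L, 10: W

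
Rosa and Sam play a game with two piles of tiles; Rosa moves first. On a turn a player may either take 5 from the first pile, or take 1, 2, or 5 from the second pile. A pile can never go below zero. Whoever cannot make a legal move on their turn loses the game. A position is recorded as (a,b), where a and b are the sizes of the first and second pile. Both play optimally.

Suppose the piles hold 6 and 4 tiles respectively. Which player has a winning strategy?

Label each position W (a win for the player to move) or L (a loss). A position with no legal move is L; any other position is W exactly when some move reaches an L, and L when every move reaches a W.
No move ever increases a pile, so every position that can arise here has a ≤ 6 and b ≤ 4; it is enough to label the cells with 0 ≤ a ≤ 6 and 0 ≤ b ≤ 4.
Every move lowers a or b (never raises either), so fill the grid row by row in increasing a, and left to right within a row: each cell's successors are then already labelled.
      b=0  b=1  b=2  b=3  b=4
a=0:    L    W    W    L    W
a=1:    L    W    W    L    W
a=2:    L    W    W    L    W
a=3:    L    W    W    L    W
a=4:    L    W    W    L    W
a=5:    W    L    W    W    L
a=6:    W    L    W    W    L
Cells with no legal move (terminal, hence L): (0,0), (1,0), (2,0), (3,0), (4,0).
The remaining L cells, each justified by listing all of its moves:
(0,3): only reaches (0,2)(W), (0,1)(W), all W → L
(1,3): only reaches (1,2)(W), (1,1)(W), all W → L
(2,3): only reaches (2,2)(W), (2,1)(W), all W → L
(3,3): only reaches (3,2)(W), (3,1)(W), all W → L
(4,3): only reaches (4,2)(W), (4,1)(W), all W → L
(5,1): only reaches (0,1)(W), (5,0)(W), all W → L
(5,4): only reaches (0,4)(W), (5,3)(W), (5,2)(W), all W → L
(6,1): only reaches (1,1)(W), (6,0)(W), all W → L
(6,4): only reaches (1,4)(W), (6,3)(W), (6,2)(W), all W → L
Every other cell has at least one move into one of the L cells above, so it is W.
Every move from (6,4) reaches a W position, so the mover loses.

Sam wins.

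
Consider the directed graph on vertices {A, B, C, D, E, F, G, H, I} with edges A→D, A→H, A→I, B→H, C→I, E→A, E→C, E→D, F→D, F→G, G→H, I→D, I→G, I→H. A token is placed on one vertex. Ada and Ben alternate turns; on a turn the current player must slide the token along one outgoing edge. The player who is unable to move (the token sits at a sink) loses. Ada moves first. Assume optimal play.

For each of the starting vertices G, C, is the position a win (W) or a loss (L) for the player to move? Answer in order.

G: W, C: L

Positions with no move are L. A position that does have a move is losing for the player to move precisely when every available move leads to a winning position for the opponent. Fill in the labels:
Every edge goes from a vertex to one that appears earlier in the order H, D, G, I, A, C, F, E, B, so processing vertices in that order labels each vertex after all of its successors.
H: no outgoing edge → L
D: no outgoing edge → L
G: →H(L), so W
I: →D(L), so W
A: →D(L), so W
C: →I(W) only, which is W, so L
F: →D(L), so W
E: →C(L), so W
B: →H(L), so W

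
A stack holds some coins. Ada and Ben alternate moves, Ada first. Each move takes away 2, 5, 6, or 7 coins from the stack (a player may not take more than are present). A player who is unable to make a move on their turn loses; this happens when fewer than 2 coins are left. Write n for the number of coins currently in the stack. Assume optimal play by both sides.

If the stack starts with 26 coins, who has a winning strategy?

Ada wins.

Compute win/loss labels from the base case upward. A position with no move is L. Any other position is W if it can reach an L in one move, else L.
n=0: no move → L
n=1: no move → L
n=2: can move to 0, which is L ⇒ W
n=3: can move to 1, which is L ⇒ W
n=4: the only move is to 2(W), a W ⇒ L
n=5: can move to 0, which is L ⇒ W
n=6: can move to 4, which is L ⇒ W
n=7: can move to 1, which is L ⇒ W
n=8: can move to 1, which is L ⇒ W
n=9: can move to 4, which is L ⇒ W
n=10: can move to 4, which is L ⇒ W
n=11: can move to 4, which is L ⇒ W
n=12: moves to 10(W), 7(W), 6(W), 5(W); every one is W ⇒ L
n=13: moves to 11(W), 8(W), 7(W), 6(W); every one is W ⇒ L
n=14: can move to 12, which is L ⇒ W
n=15: can move to 13, which is L ⇒ W
n=16: moves to 14(W), 11(W), 10(W), 9(W); every one is W ⇒ L
n=17: can move to 12, which is L ⇒ W
n=18: can move to 16, which is L ⇒ W
n=19: can move to 13, which is L ⇒ W
n=20: can move to 13, which is L ⇒ W
n=21: can move to 16, which is L ⇒ W
n=22: can move to 16, which is L ⇒ W
n=23: can move to 16, which is L ⇒ W
n=24: moves to 22(W), 19(W), 18(W), 17(W); every one is W ⇒ L
n=25: moves to 23(W), 20(W), 19(W), 18(W); every one is W ⇒ L
n=26: can move to 24, which is L ⇒ W
From 26 Ada can remove 2, leaving 24, reaching an L position.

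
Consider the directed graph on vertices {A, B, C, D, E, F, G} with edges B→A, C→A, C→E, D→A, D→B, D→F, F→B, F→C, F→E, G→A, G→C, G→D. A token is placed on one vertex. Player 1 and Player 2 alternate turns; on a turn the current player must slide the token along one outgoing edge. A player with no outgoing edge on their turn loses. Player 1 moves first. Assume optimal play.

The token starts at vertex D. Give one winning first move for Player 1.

Label each position W (a win for the player to move) or L (a loss). A position with no legal move is L; any other position is W exactly when some move reaches an L, and L when every move reaches a W.
Every edge goes from a vertex to one that appears earlier in the order E, A, C, B, F, D, G, so processing vertices in that order labels each vertex after all of its successors.
E: no outgoing edge → L
A: no outgoing edge → L
C: W (go to A, an L position)
B: W (go to A, an L position)
F: W (go to E, an L position)
D: W (go to A, an L position)
G: W (go to A, an L position)
From D, the L positions reachable in one move are: A.

Move to A.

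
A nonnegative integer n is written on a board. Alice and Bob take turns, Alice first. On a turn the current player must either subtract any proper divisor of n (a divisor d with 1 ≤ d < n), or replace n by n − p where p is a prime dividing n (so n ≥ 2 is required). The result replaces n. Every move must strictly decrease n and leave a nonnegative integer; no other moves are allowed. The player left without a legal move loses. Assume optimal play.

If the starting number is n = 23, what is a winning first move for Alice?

Move to 0.

Classify positions by backward induction: terminal positions (no move available) are L. From any other position, the mover wins iff some move reaches an L.
n=0: no move → L
n=1: no move → L
n=2: can move to 0, which is L ⇒ W
n=3: can move to 0, which is L ⇒ W
n=4: moves to 2(W), 3(W); every one is W ⇒ L
n=5: can move to 0, which is L ⇒ W
n=6: can move to 4, which is L ⇒ W
n=7: can move to 0, which is L ⇒ W
n=8: can move to 4, which is L ⇒ W
n=9: moves to 6(W), 8(W); every one is W ⇒ L
n=10: can move to 9, which is L ⇒ W
n=11: can move to 0, which is L ⇒ W
n=12: can move to 9, which is L ⇒ W
n=13: can move to 0, which is L ⇒ W
n=14: moves to 7(W), 12(W), 13(W); every one is W ⇒ L
n=15: can move to 14, which is L ⇒ W
n=16: can move to 14, which is L ⇒ W
n=17: can move to 0, which is L ⇒ W
n=18: can move to 9, which is L ⇒ W
n=19: can move to 0, which is L ⇒ W
n=20: moves to 10(W), 15(W), 16(W), 18(W), 19(W); every one is W ⇒ L
n=21: can move to 14, which is L ⇒ W
n=22: can move to 20, which is L ⇒ W
n=23: can move to 0, which is L ⇒ W
From 23, the L positions reachable in one move are: 0.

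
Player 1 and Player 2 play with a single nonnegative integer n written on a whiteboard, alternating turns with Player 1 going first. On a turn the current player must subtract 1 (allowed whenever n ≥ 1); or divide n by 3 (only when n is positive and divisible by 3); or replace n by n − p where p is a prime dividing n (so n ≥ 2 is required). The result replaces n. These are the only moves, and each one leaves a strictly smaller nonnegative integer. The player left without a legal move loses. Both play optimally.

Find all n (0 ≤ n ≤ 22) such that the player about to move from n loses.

0, 4, 8, 14, 18, 22

Positions with no move are L. A position that does have a move is losing for the player to move precisely when every available move leads to a winning position for the opponent. Fill in the labels:
n=0: no move → L
n=1: W (go to 0, an L position)
n=2: W (go to 0, an L position)
n=3: W (go to 0, an L position)
n=4: L (options 2(W), 3(W) are all W)
n=5: W (go to 0, an L position)
n=6: W (go to 4, an L position)
n=7: W (go to 0, an L position)
n=8: L (options 6(W), 7(W) are all W)
n=9: W (go to 8, an L position)
n=10: W (go to 8, an L position)
n=11: W (go to 0, an L position)
n=12: W (go to 4, an L position)
n=13: W (go to 0, an L position)
n=14: L (options 7(W), 12(W), 13(W) are all W)
n=15: W (go to 14, an L position)
n=16: W (go to 14, an L position)
n=17: W (go to 0, an L position)
n=18: L (options 6(W), 15(W), 16(W), 17(W) are all W)
n=19: W (go to 0, an L position)
n=20: W (go to 18, an L position)
n=21: W (go to 14, an L position)
n=22: L (options 11(W), 20(W), 21(W) are all W)
The losing starting values of n are exactly the entries labelled L in this table (6 of them).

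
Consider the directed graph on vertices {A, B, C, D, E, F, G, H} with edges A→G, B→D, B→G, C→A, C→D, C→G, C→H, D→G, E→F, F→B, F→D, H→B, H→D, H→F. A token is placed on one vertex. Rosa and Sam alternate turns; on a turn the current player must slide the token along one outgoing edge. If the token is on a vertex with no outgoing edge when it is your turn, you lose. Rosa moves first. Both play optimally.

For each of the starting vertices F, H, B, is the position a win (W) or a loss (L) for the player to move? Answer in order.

F: L, H: W, B: W

Classify positions by backward induction: terminal positions (no move available) are L. From any other position, the mover wins iff some move reaches an L.
Every edge goes from a vertex to one that appears earlier in the order G, D, B, F, H, E, A, C, so processing vertices in that order labels each vertex after all of its successors.
G: no outgoing edge → L
D: →G(L), so W
B: →G(L), so W
F: →B(W), D(W) — all W, so L
H: →F(L), so W
E: →F(L), so W
A: →G(L), so W
C: →G(L), so W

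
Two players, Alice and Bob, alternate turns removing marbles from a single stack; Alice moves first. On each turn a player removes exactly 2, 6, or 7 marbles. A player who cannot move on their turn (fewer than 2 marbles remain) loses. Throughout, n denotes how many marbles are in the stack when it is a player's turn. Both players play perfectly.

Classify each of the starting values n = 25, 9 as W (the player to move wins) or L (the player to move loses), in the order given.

25: W, 9: L

Positions with no move are L. A position that does have a move is losing for the player to move precisely when every available move leads to a winning position for the opponent. Fill in the labels:
n=0: no move → L
n=1: no move → L
n=2: reaches L-position 0 → W
n=3: reaches L-position 1 → W
n=4: only reaches 2(W), which is W → L
n=5: only reaches 3(W), which is W → L
n=6: reaches L-position 4 → W
n=7: reaches L-position 5 → W
n=8: reaches L-position 1 → W
n=9: only reaches 7(W), 3(W), 2(W), all W → L
n=10: reaches L-position 4 → W
n=11: reaches L-position 9 → W
n=12: reaches L-position 5 → W
n=13: only reaches 11(W), 7(W), 6(W), all W → L
n=14: only reaches 12(W), 8(W), 7(W), all W → L
n=15: reaches L-position 13 → W
n=16: reaches L-position 14 → W
n=17: only reaches 15(W), 11(W), 10(W), all W → L
n=18: only reaches 16(W), 12(W), 11(W), all W → L
n=19: reaches L-position 17 → W
n=20: reaches L-position 18 → W
n=21: reaches L-position 14 → W
n=22: only reaches 20(W), 16(W), 15(W), all W → L
n=23: reaches L-position 17 → W
n=24: reaches L-position 22 → W
n=25: reaches L-position 18 → W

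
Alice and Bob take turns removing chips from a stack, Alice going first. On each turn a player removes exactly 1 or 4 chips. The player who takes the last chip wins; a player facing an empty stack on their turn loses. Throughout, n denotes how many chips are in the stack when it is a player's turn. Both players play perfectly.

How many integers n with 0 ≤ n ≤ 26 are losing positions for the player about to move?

11

Label each position W (a win for the player to move) or L (a loss). A position with no legal move is L; any other position is W exactly when some move reaches an L, and L when every move reaches a W.
n=0: no move → L
n=1: can move to 0, which is L ⇒ W
n=2: the only move is to 1(W), a W ⇒ L
n=3: can move to 2, which is L ⇒ W
n=4: can move to 0, which is L ⇒ W
n=5: moves to 4(W), 1(W); every one is W ⇒ L
n=6: can move to 5, which is L ⇒ W
n=7: moves to 6(W), 3(W); every one is W ⇒ L
n=8: can move to 7, which is L ⇒ W
n=9: can move to 5, which is L ⇒ W
n=10: moves to 9(W), 6(W); every one is W ⇒ L
n=11: can move to 10, which is L ⇒ W
n=12: moves to 11(W), 8(W); every one is W ⇒ L
n=13: can move to 12, which is L ⇒ W
n=14: can move to 10, which is L ⇒ W
n=15: moves to 14(W), 11(W); every one is W ⇒ L
n=16: can move to 15, which is L ⇒ W
n=17: moves to 16(W), 13(W); every one is W ⇒ L
n=18: can move to 17, which is L ⇒ W
n=19: can move to 15, which is L ⇒ W
n=20: moves to 19(W), 16(W); every one is W ⇒ L
n=21: can move to 20, which is L ⇒ W
n=22: moves to 21(W), 18(W); every one is W ⇒ L
n=23: can move to 22, which is L ⇒ W
n=24: can move to 20, which is L ⇒ W
n=25: moves to 24(W), 21(W); every one is W ⇒ L
n=26: can move to 25, which is L ⇒ W
L entries with 0 ≤ n ≤ 26: n = 0, 2, 5, 7, 10, 12, 15, 17, 20, 22, 25; that makes 11.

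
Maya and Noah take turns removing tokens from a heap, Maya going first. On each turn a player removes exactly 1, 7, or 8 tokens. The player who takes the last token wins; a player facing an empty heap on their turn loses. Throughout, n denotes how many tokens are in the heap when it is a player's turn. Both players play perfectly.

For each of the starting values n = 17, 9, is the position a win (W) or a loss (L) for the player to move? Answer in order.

17: L, 9: W

Classify positions by backward induction: terminal positions (no move available) are L. From any other position, the mover wins iff some move reaches an L.
n=0: no move → L
n=1: →0(L), so W
n=2: →1(W) only, which is W, so L
n=3: →2(L), so W
n=4: →3(W) only, which is W, so L
n=5: →4(L), so W
n=6: →5(W) only, which is W, so L
n=7: →6(L), so W
n=8: →0(L), so W
n=9: →2(L), so W
n=10: →2(L), so W
n=11: →4(L), so W
n=12: →4(L), so W
n=13: →6(L), so W
n=14: →6(L), so W
n=15: →14(W), 8(W), 7(W) — all W, so L
n=16: →15(L), so W
n=17: →16(W), 10(W), 9(W) — all W, so L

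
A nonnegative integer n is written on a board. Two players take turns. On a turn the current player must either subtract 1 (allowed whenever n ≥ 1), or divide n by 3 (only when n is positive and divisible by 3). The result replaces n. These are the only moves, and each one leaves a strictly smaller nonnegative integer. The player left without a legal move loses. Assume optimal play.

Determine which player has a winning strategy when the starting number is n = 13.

Use the standard recursion: the mover loses at a terminal position; elsewhere, the mover wins exactly when some move hands the opponent an L position.
n=0: no move → L
n=1: reaches L-position 0 → W
n=2: only reaches 1(W), which is W → L
n=3: reaches L-position 2 → W
n=4: only reaches 3(W), which is W → L
n=5: reaches L-position 4 → W
n=6: reaches L-position 2 → W
n=7: only reaches 6(W), which is W → L
n=8: reaches L-position 7 → W
n=9: only reaches 3(W), 8(W), all W → L
n=10: reaches L-position 9 → W
n=11: only reaches 10(W), which is W → L
n=12: reaches L-position 4 → W
n=13: only reaches 12(W), which is W → L
Every move from 13 reaches a W position, so the mover loses.

The second player wins.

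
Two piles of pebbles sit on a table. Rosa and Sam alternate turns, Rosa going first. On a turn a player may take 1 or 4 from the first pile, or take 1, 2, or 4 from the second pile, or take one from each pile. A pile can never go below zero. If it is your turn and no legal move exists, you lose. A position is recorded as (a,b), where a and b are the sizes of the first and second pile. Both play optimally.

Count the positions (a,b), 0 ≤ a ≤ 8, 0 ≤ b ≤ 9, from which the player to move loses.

Classify positions by backward induction: terminal positions (no move available) are L. From any other position, the mover wins iff some move reaches an L.
Every move lowers a or b (never raises either), so fill the grid row by row in increasing a, and left to right within a row: each cell's successors are then already labelled.
      b=0  b=1  b=2  b=3  b=4  b=5  b=6  b=7  b=8  b=9
a=0:    L    W    W    L    W    W    L    W    W    L
a=1:    W    W    L    W    W    L    W    W    L    W
a=2:    L    W    W    W    W    W    W    L    W    W
a=3:    W    W    L    W    W    L    W    W    W    W
a=4:    W    L    W    W    L    W    W    L    W    W
a=5:    L    W    W    L    W    W    L    W    W    L
a=6:    W    W    L    W    W    L    W    W    L    W
a=7:    L    W    W    W    W    W    W    L    W    W
a=8:    W    W    L    W    W    L    W    W    W    W
Cells with no legal move (terminal, hence L): (0,0).
The remaining L cells, each justified by listing all of its moves:
(0,3): only reaches (0,2)(W), (0,1)(W), all W → L
(0,6): only reaches (0,5)(W), (0,4)(W), (0,2)(W), all W → L
(0,9): only reaches (0,8)(W), (0,7)(W), (0,5)(W), all W → L
(1,2): only reaches (0,2)(W), (1,1)(W), (1,0)(W), (0,1)(W), all W → L
(1,5): only reaches (0,5)(W), (1,4)(W), (1,3)(W), (1,1)(W), (0,4)(W), all W → L
(1,8): only reaches (0,8)(W), (1,7)(W), (1,6)(W), (1,4)(W), (0,7)(W), all W → L
(2,0): only reaches (1,0)(W), which is W → L
(2,7): only reaches (1,7)(W), (2,6)(W), (2,5)(W), (2,3)(W), (1,6)(W), all W → L
(3,2): only reaches (2,2)(W), (3,1)(W), (3,0)(W), (2,1)(W), all W → L
(3,5): only reaches (2,5)(W), (3,4)(W), (3,3)(W), (3,1)(W), (2,4)(W), all W → L
(4,1): only reaches (3,1)(W), (0,1)(W), (4,0)(W), (3,0)(W), all W → L
(4,4): only reaches (3,4)(W), (0,4)(W), (4,3)(W), (4,2)(W), (4,0)(W), (3,3)(W), all W → L
(4,7): only reaches (3,7)(W), (0,7)(W), (4,6)(W), (4,5)(W), (4,3)(W), (3,6)(W), all W → L
(5,0): only reaches (4,0)(W), (1,0)(W), all W → L
(5,3): only reaches (4,3)(W), (1,3)(W), (5,2)(W), (5,1)(W), (4,2)(W), all W → L
(5,6): only reaches (4,6)(W), (1,6)(W), (5,5)(W), (5,4)(W), (5,2)(W), (4,5)(W), all W → L
(5,9): only reaches (4,9)(W), (1,9)(W), (5,8)(W), (5,7)(W), (5,5)(W), (4,8)(W), all W → L
(6,2): only reaches (5,2)(W), (2,2)(W), (6,1)(W), (6,0)(W), (5,1)(W), all W → L
(6,5): only reaches (5,5)(W), (2,5)(W), (6,4)(W), (6,3)(W), (6,1)(W), (5,4)(W), all W → L
(6,8): only reaches (5,8)(W), (2,8)(W), (6,7)(W), (6,6)(W), (6,4)(W), (5,7)(W), all W → L
(7,0): only reaches (6,0)(W), (3,0)(W), all W → L
(7,7): only reaches (6,7)(W), (3,7)(W), (7,6)(W), (7,5)(W), (7,3)(W), (6,6)(W), all W → L
(8,2): only reaches (7,2)(W), (4,2)(W), (8,1)(W), (8,0)(W), (7,1)(W), all W → L
(8,5): only reaches (7,5)(W), (4,5)(W), (8,4)(W), (8,3)(W), (8,1)(W), (7,4)(W), all W → L
Every other cell has at least one move into one of the L cells above, so it is W.
L cells per row: a=0: 4, a=1: 3, a=2: 2, a=3: 2, a=4: 3, a=5: 4, a=6: 3, a=7: 2, a=8: 2; total 25.

25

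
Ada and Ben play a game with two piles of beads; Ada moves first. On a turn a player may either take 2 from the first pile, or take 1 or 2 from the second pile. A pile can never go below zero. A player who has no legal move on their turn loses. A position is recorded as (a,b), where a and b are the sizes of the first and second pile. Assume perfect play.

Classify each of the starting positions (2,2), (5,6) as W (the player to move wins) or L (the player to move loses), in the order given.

Positions with no move are L. A position that does have a move is losing for the player to move precisely when every available move leads to a winning position for the opponent. Fill in the labels:
No move ever increases a pile, so every position that can arise here has a ≤ 5 and b ≤ 6; it is enough to label the cells with 0 ≤ a ≤ 5 and 0 ≤ b ≤ 6.
Every move lowers a or b (never raises either), so fill the grid row by row in increasing a, and left to right within a row: each cell's successors are then already labelled.
      b=0  b=1  b=2  b=3  b=4  b=5  b=6
a=0:    L    W    W    L    W    W    L
a=1:    L    W    W    L    W    W    L
a=2:    W    L    W    W    L    W    W
a=3:    W    L    W    W    L    W    W
a=4:    L    W    W    L    W    W    L
a=5:    L    W    W    L    W    W    L
Cells with no legal move (terminal, hence L): (0,0), (1,0).
The remaining L cells, each justified by listing all of its moves:
(0,3): moves to (0,2)(W), (0,1)(W); every one is W ⇒ L
(0,6): moves to (0,5)(W), (0,4)(W); every one is W ⇒ L
(1,3): moves to (1,2)(W), (1,1)(W); every one is W ⇒ L
(1,6): moves to (1,5)(W), (1,4)(W); every one is W ⇒ L
(2,1): moves to (0,1)(W), (2,0)(W); every one is W ⇒ L
(2,4): moves to (0,4)(W), (2,3)(W), (2,2)(W); every one is W ⇒ L
(3,1): moves to (1,1)(W), (3,0)(W); every one is W ⇒ L
(3,4): moves to (1,4)(W), (3,3)(W), (3,2)(W); every one is W ⇒ L
(4,0): the only move is to (2,0)(W), a W ⇒ L
(4,3): moves to (2,3)(W), (4,2)(W), (4,1)(W); every one is W ⇒ L
(4,6): moves to (2,6)(W), (4,5)(W), (4,4)(W); every one is W ⇒ L
(5,0): the only move is to (3,0)(W), a W ⇒ L
(5,3): moves to (3,3)(W), (5,2)(W), (5,1)(W); every one is W ⇒ L
(5,6): moves to (3,6)(W), (5,5)(W), (5,4)(W); every one is W ⇒ L
Every other cell has at least one move into one of the L cells above, so it is W.
(2,2): the move to (2,1) reaches an L cell, so W
(5,6): one of the L cells justified above, so L

(2,2): W, (5,6): L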